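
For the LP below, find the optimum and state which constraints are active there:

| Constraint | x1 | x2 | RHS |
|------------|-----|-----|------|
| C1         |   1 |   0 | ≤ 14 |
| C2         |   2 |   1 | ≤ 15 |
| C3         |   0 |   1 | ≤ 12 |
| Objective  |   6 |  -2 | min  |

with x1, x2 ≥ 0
Optimal: x1 = 0, x2 = 12
Slack at optimum:
  C1: slack = 14
  C2: slack = 3
  C3: slack = 0 (binding)
  x1 ≥ 0: x1 = 0 (binding)
  x2 ≥ 0: x2 = 12
Binding constraints: C3, x1 ≥ 0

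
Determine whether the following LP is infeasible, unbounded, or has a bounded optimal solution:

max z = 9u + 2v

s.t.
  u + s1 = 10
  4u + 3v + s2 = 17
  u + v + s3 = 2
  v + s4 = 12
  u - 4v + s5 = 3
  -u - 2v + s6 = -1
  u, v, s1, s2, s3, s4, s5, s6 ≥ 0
The point (2, 0) satisfies every constraint, so the LP is feasible; the constraints give u ≤ 10 and v ≤ 12, which with u, v ≥ 0 keep the feasible region inside a bounded box. A feasible, bounded LP attains a finite optimum at a vertex.

Evaluating z = 9u + 2v at each vertex:
  (0, 0.5): z = 1
  (1, 0): z = 9
  (2, 0): z = 18
  (0, 2): z = 4

Bounded optimum: z* = 18 at (2, 0).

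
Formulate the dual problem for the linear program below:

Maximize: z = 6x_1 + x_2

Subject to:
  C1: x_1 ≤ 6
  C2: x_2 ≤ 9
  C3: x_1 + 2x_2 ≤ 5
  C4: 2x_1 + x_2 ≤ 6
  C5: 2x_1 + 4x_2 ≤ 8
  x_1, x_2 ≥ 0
Minimize: z = 6y1 + 9y2 + 5y3 + 6y4 + 8y5

Subject to:
  C1: -y1 - y3 - 2y4 - 2y5 ≤ -6
  C2: -y2 - 2y3 - y4 - 4y5 ≤ -1
  y1, y2, y3, y4, y5 ≥ 0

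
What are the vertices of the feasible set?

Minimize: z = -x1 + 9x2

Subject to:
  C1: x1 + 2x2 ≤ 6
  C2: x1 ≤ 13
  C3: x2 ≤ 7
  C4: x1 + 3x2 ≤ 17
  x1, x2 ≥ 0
Each vertex is the intersection of two constraint boundaries that also satisfies all remaining constraints:
  x1 = 0 and x2 = 0 → (0, 0)
  x1 + 2x2 = 6 and x2 = 0 → (6, 0)
  x1 + 2x2 = 6 and x1 = 0 → (0, 3)

Vertices: (0, 0), (6, 0), (0, 3)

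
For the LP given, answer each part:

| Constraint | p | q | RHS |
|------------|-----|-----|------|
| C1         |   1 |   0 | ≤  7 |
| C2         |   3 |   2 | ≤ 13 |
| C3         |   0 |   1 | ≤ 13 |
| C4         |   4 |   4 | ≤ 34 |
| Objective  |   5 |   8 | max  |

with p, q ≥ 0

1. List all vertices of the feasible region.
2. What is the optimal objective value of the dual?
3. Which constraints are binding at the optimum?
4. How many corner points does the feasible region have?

1. (0, 0), (4.333, 0), (0, 6.5)
2. 52 (by strong duality, equal to the primal optimum)
3. C2, p ≥ 0
4. 3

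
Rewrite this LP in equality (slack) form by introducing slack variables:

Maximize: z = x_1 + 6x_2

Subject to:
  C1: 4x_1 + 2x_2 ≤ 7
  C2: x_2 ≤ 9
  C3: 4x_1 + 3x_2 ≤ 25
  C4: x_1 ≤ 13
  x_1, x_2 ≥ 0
max z = x_1 + 6x_2

s.t.
  4x_1 + 2x_2 + s1 = 7
  x_2 + s2 = 9
  4x_1 + 3x_2 + s3 = 25
  x_1 + s4 = 13
  x_1, x_2, s1, s2, s3, s4 ≥ 0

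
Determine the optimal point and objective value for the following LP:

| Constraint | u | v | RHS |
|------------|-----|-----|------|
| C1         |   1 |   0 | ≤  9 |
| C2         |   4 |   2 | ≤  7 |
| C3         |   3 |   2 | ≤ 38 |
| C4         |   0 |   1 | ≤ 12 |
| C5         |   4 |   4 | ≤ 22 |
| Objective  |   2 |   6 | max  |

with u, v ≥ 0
u = 0, v = 3.5, z = 21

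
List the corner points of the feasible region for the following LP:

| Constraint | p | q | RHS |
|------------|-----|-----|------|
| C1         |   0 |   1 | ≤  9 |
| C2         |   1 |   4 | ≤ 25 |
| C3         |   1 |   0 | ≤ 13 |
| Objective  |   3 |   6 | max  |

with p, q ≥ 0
Each vertex is the intersection of two constraint boundaries that also satisfies all remaining constraints:
  p = 0 and q = 0 → (0, 0)
  p = 13 and q = 0 → (13, 0)
  p + 4q = 25 and p = 13 → (13, 3)
  p + 4q = 25 and p = 0 → (0, 6.25)

Vertices: (0, 0), (13, 0), (13, 3), (0, 6.25)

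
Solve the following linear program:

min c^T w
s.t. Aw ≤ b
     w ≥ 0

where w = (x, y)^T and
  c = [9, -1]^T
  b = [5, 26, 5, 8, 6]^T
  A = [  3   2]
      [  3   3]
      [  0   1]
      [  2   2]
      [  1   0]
Each vertex is the intersection of two constraint boundaries that also satisfies all remaining constraints:
  x = 0 and y = 0 → (0, 0)
  3x + 2y = 5 and y = 0 → (1.667, 0)
  3x + 2y = 5 and x = 0 → (0, 2.5)

Evaluating z = 9x - y at each vertex:
  (0, 0): z = 0
  (1.667, 0): z = 15
  (0, 2.5): z = -2.5

The minimum is at (0, 2.5) with z = -2.5.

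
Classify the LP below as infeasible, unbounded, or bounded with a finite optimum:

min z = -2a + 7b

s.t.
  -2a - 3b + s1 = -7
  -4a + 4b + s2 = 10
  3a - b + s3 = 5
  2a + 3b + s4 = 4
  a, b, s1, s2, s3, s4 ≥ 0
The row 2a + 3b + s4 = 4 with s4 ≥ 0 requires 2a + 3b ≤ 4, while the row -2a - 3b + s1 = -7 with s1 ≥ 0 is equivalent to 2a + 3b ≥ 7. Together they would need 7 ≤ 2a + 3b ≤ 4, which is impossible since 7 > 4. No point satisfies all constraints.

Infeasible — the constraint set is empty.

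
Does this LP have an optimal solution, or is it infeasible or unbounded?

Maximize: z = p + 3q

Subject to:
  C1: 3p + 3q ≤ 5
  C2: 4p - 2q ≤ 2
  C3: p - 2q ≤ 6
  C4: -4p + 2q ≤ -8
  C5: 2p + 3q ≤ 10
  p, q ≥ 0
C2 requires 4p - 2q ≤ 2, while C4 (-4p + 2q ≤ -8) is equivalent to 4p - 2q ≥ 8. Together they would need 8 ≤ 4p - 2q ≤ 2, which is impossible since 8 > 2. No point satisfies all constraints.

Infeasible — the constraint set is empty.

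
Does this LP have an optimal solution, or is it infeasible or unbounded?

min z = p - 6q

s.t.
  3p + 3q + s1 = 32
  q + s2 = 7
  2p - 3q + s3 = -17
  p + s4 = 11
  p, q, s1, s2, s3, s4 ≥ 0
The point (0, 7) satisfies every constraint, so the LP is feasible; the constraints give p ≤ 11 and q ≤ 7, which with p, q ≥ 0 keep the feasible region inside a bounded box. A feasible, bounded LP attains a finite optimum at a vertex.

Evaluating z = p - 6q at each vertex:
  (0, 5.667): z = -34
  (2, 7): z = -40
  (0, 7): z = -42

Feasible with finite optimum z* = -42 at (0, 7).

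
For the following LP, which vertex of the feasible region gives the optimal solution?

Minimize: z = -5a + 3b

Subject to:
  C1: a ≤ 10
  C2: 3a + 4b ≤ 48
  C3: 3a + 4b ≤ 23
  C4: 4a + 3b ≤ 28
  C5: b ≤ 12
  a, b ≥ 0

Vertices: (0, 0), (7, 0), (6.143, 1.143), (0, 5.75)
Evaluating z = -5a + 3b at each vertex:
  (0, 0): z = 0
  (7, 0): z = -35
  (6.143, 1.143): z = -27.29
  (0, 5.75): z = 17.25

The smallest value is z = -35, attained at (7, 0).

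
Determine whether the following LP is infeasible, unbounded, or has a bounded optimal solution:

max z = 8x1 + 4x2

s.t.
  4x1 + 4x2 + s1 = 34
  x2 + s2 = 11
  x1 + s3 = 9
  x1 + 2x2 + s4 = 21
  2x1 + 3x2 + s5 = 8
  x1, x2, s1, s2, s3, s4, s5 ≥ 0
The point (4, 0) satisfies every constraint, so the LP is feasible; the constraints give x1 ≤ 9 and x2 ≤ 11, which with x1, x2 ≥ 0 keep the feasible region inside a bounded box. A feasible, bounded LP attains a finite optimum at a vertex.

Evaluating z = 8x1 + 4x2 at each vertex:
  (0, 0): z = 0
  (4, 0): z = 32
  (0, 2.667): z = 10.67

Feasible with finite optimum z* = 32 at (4, 0).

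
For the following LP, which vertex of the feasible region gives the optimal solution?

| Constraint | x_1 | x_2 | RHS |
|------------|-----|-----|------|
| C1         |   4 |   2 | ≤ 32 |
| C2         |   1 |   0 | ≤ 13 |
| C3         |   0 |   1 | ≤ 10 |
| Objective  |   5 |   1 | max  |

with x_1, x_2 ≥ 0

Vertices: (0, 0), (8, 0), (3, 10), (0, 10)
Evaluating z = 5x_1 + x_2 at each vertex:
  (0, 0): z = 0
  (8, 0): z = 40
  (3, 10): z = 25
  (0, 10): z = 10

The largest value is z = 40, attained at (8, 0).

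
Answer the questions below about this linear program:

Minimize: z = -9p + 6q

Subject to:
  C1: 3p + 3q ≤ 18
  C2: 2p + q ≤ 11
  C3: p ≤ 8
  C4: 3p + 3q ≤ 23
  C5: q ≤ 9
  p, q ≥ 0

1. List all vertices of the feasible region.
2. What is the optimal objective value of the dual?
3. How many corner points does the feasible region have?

1. (0, 0), (5.5, 0), (5, 1), (0, 6)
2. -49.5 (by strong duality, equal to the primal optimum)
3. 4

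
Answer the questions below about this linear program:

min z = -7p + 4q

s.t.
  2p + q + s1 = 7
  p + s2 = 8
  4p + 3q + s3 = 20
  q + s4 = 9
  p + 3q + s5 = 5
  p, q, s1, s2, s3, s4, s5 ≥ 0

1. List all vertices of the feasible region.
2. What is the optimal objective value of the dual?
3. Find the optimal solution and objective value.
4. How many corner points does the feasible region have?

1. (0, 0), (3.5, 0), (3.2, 0.6), (0, 1.667)
2. -24.5 (by strong duality, equal to the primal optimum)
3. p = 3.5, q = 0, z = -24.5
4. 4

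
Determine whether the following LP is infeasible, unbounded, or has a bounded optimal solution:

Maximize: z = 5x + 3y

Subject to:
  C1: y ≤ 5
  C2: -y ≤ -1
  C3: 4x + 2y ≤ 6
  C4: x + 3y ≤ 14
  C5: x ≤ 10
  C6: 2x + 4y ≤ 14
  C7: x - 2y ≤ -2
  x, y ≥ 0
The point (0, 3) satisfies every constraint, so the LP is feasible; the constraints give x ≤ 10 and y ≤ 5, which with x, y ≥ 0 keep the feasible region inside a bounded box. A feasible, bounded LP attains a finite optimum at a vertex.

Evaluating z = 5x + 3y at each vertex:
  (0, 1): z = 3
  (0.8, 1.4): z = 8.2
  (0, 3): z = 9

Feasible with finite optimum z* = 9 at (0, 3).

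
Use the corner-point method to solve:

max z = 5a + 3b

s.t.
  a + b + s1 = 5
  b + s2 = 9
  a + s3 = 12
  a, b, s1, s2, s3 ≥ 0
Each vertex is the intersection of two constraint boundaries that also satisfies all remaining constraints:
  a = 0 and b = 0 → (0, 0)
  a + b = 5 and b = 0 → (5, 0)
  a + b = 5 and a = 0 → (0, 5)

Evaluating z = 5a + 3b at each vertex:
  (0, 0): z = 0
  (5, 0): z = 25
  (0, 5): z = 15

The maximum is at (5, 0) with z = 25.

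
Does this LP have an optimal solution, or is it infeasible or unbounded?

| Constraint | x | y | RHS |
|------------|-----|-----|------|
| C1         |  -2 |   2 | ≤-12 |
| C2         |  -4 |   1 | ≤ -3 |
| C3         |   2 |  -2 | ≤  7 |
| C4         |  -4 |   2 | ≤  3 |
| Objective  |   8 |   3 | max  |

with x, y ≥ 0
C3 requires 2x - 2y ≤ 7, while C1 (-2x + 2y ≤ -12) is equivalent to 2x - 2y ≥ 12. Together they would need 12 ≤ 2x - 2y ≤ 7, which is impossible since 12 > 7. No point satisfies all constraints.

Infeasible: no point satisfies all constraints simultaneously.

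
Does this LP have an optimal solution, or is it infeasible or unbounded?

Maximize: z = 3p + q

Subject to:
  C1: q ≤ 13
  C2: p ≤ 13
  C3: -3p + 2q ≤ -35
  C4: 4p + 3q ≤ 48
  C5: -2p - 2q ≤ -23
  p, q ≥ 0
The point (12, 0) satisfies every constraint, so the LP is feasible; the constraints give p ≤ 13 and q ≤ 13, which with p, q ≥ 0 keep the feasible region inside a bounded box. A feasible, bounded LP attains a finite optimum at a vertex.

Evaluating z = 3p + q at each vertex:
  (11.67, 0): z = 35
  (12, 0): z = 36
  (11.82, 0.2353): z = 35.71

The LP has an optimal solution: (12, 0) with z = 36.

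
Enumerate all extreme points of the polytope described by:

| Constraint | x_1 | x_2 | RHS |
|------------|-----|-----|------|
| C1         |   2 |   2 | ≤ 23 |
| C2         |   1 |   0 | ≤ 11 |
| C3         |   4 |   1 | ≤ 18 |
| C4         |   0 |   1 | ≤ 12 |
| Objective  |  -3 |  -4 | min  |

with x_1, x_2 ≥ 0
Each vertex is the intersection of two constraint boundaries that also satisfies all remaining constraints:
  x_1 = 0 and x_2 = 0 → (0, 0)
  4x_1 + x_2 = 18 and x_2 = 0 → (4.5, 0)
  2x_1 + 2x_2 = 23 and 4x_1 + x_2 = 18 → (2.167, 9.333)
  2x_1 + 2x_2 = 23 and x_1 = 0 → (0, 11.5)

Vertices: (0, 0), (4.5, 0), (2.167, 9.333), (0, 11.5)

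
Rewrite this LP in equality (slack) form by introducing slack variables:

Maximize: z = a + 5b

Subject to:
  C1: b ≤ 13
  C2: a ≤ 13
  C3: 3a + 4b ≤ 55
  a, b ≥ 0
max z = a + 5b

s.t.
  b + s1 = 13
  a + s2 = 13
  3a + 4b + s3 = 55
  a, b, s1, s2, s3 ≥ 0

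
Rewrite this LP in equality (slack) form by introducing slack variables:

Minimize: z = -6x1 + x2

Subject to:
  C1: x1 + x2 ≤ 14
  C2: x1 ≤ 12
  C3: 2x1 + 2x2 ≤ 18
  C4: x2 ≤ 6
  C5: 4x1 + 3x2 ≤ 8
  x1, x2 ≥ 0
min z = -6x1 + x2

s.t.
  x1 + x2 + s1 = 14
  x1 + s2 = 12
  2x1 + 2x2 + s3 = 18
  x2 + s4 = 6
  4x1 + 3x2 + s5 = 8
  x1, x2, s1, s2, s3, s4, s5 ≥ 0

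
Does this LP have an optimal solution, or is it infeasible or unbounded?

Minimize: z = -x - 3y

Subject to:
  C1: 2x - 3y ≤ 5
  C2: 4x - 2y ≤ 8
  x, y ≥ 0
Feasible point: (0, 0) satisfies every constraint, so the LP is feasible.
Direction d = (0, 1): for each constraint row a, a·d ≤ 0 —
  (2)(0) + (-3)(1) = -3 ≤ 0
  (4)(0) + (-2)(1) = -2 ≤ 0
and d ≥ 0, so (0, 0) + t·d stays feasible for every t ≥ 0. Along this ray z = -x - 3y changes by -3 per unit t, so z → −∞.

The LP is unbounded; z can be made arbitrarily small.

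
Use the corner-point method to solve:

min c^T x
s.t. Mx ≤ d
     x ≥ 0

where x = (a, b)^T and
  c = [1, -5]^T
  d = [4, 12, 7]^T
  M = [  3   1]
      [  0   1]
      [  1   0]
Each vertex is the intersection of two constraint boundaries that also satisfies all remaining constraints:
  a = 0 and b = 0 → (0, 0)
  3a + b = 4 and b = 0 → (1.333, 0)
  3a + b = 4 and a = 0 → (0, 4)

Evaluating z = a - 5b at each vertex:
  (0, 0): z = 0
  (1.333, 0): z = 1.333
  (0, 4): z = -20

The minimum is at (0, 4) with z = -20.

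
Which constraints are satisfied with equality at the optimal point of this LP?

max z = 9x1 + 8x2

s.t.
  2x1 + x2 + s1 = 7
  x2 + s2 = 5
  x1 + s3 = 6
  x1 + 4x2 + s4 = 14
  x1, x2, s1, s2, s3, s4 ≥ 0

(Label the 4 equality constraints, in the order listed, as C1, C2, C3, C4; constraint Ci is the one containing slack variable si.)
Optimal: x1 = 2, x2 = 3
Binding: C1, C4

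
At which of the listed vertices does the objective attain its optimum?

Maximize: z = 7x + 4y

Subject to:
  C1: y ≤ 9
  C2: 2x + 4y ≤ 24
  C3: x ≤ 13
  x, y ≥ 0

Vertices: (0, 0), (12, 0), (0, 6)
Evaluating z = 7x + 4y at each vertex:
  (0, 0): z = 0
  (12, 0): z = 84
  (0, 6): z = 24

The largest value is z = 84, attained at (12, 0).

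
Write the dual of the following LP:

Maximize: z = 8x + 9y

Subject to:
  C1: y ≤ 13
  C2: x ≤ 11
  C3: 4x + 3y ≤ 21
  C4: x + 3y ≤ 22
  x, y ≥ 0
Minimize: z = 13y1 + 11y2 + 21y3 + 22y4

Subject to:
  C1: -y2 - 4y3 - y4 ≤ -8
  C2: -y1 - 3y3 - 3y4 ≤ -9
  y1, y2, y3, y4 ≥ 0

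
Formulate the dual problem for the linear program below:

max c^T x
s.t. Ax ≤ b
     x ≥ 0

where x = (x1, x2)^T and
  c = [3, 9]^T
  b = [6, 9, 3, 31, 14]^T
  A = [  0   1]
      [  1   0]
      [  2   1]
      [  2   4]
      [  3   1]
Minimize: z = 6y1 + 9y2 + 3y3 + 31y4 + 14y5

Subject to:
  C1: -y2 - 2y3 - 2y4 - 3y5 ≤ -3
  C2: -y1 - y3 - 4y4 - y5 ≤ -9
  y1, y2, y3, y4, y5 ≥ 0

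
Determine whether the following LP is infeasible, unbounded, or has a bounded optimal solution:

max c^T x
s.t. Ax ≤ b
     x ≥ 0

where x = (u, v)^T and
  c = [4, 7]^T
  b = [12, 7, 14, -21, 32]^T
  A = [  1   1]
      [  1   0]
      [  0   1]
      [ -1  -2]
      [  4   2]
The point (0, 12) satisfies every constraint, so the LP is feasible; the constraints give u ≤ 7 and v ≤ 14, which with u, v ≥ 0 keep the feasible region inside a bounded box. A feasible, bounded LP attains a finite optimum at a vertex.

Evaluating z = 4u + 7v at each vertex:
  (3, 9): z = 75
  (0, 12): z = 84
  (0, 10.5): z = 73.5

The LP has an optimal solution: (0, 12) with z = 84.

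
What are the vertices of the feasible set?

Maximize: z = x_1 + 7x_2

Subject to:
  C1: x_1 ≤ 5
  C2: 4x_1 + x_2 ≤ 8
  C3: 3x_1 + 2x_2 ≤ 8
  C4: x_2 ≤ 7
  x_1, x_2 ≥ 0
Each vertex is the intersection of two constraint boundaries that also satisfies all remaining constraints:
  x_1 = 0 and x_2 = 0 → (0, 0)
  4x_1 + x_2 = 8 and x_2 = 0 → (2, 0)
  4x_1 + x_2 = 8 and 3x_1 + 2x_2 = 8 → (1.6, 1.6)
  3x_1 + 2x_2 = 8 and x_1 = 0 → (0, 4)

Vertices: (0, 0), (2, 0), (1.6, 1.6), (0, 4)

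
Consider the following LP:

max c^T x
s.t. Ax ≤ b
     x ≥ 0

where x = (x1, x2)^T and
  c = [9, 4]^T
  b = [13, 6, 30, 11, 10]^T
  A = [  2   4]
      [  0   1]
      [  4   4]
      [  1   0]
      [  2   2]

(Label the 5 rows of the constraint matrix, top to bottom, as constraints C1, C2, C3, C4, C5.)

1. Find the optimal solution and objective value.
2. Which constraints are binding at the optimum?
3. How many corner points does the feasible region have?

1. x1 = 5, x2 = 0, z = 45
2. C5, x2 ≥ 0
3. 4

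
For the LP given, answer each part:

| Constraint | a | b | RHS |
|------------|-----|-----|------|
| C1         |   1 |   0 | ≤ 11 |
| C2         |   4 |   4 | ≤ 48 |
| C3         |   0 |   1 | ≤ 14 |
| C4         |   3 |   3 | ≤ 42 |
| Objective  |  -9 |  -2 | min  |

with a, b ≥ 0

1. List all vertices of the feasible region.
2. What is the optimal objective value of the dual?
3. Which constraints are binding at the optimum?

1. (0, 0), (11, 0), (11, 1), (0, 12)
2. -101 (by strong duality, equal to the primal optimum)
3. C1, C2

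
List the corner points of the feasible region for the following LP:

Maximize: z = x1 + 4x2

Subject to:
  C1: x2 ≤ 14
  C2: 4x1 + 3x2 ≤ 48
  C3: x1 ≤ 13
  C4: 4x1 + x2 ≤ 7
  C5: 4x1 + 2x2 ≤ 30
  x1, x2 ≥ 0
Each vertex is the intersection of two constraint boundaries that also satisfies all remaining constraints:
  x1 = 0 and x2 = 0 → (0, 0)
  4x1 + x2 = 7 and x2 = 0 → (1.75, 0)
  4x1 + x2 = 7 and x1 = 0 → (0, 7)

Vertices: (0, 0), (1.75, 0), (0, 7)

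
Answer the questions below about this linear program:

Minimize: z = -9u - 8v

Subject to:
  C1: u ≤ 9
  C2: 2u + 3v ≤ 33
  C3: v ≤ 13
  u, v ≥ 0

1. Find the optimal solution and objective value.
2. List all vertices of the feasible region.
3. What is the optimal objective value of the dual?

1. u = 9, v = 5, z = -121
2. (0, 0), (9, 0), (9, 5), (0, 11)
3. -121 (by strong duality, equal to the primal optimum)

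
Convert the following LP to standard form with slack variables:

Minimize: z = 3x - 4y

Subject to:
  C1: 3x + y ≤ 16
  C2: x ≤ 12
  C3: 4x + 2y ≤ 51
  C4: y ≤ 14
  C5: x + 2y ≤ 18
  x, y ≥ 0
min z = 3x - 4y

s.t.
  3x + y + s1 = 16
  x + s2 = 12
  4x + 2y + s3 = 51
  y + s4 = 14
  x + 2y + s5 = 18
  x, y, s1, s2, s3, s4, s5 ≥ 0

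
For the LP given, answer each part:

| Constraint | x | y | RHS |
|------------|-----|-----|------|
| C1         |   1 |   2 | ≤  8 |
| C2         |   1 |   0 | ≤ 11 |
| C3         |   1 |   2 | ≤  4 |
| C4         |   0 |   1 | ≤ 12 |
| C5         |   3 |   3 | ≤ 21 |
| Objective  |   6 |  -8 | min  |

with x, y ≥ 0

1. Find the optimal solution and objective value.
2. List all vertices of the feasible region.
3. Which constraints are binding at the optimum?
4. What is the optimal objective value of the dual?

1. x = 0, y = 2, z = -16
2. (0, 0), (4, 0), (0, 2)
3. C3, x ≥ 0
4. -16 (by strong duality, equal to the primal optimum)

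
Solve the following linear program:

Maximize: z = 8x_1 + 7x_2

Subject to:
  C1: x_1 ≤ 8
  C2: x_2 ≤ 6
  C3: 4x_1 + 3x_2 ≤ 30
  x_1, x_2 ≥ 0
Each vertex is the intersection of two constraint boundaries that also satisfies all remaining constraints:
  x_1 = 0 and x_2 = 0 → (0, 0)
  4x_1 + 3x_2 = 30 and x_2 = 0 → (7.5, 0)
  x_2 = 6 and 4x_1 + 3x_2 = 30 → (3, 6)
  x_2 = 6 and x_1 = 0 → (0, 6)

Evaluating z = 8x_1 + 7x_2 at each vertex:
  (0, 0): z = 0
  (7.5, 0): z = 60
  (3, 6): z = 66
  (0, 6): z = 42

The maximum is at (3, 6) with z = 66.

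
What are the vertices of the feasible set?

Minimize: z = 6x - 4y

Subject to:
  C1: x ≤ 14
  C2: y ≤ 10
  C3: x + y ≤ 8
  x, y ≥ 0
Each vertex is the intersection of two constraint boundaries that also satisfies all remaining constraints:
  x = 0 and y = 0 → (0, 0)
  x + y = 8 and y = 0 → (8, 0)
  x + y = 8 and x = 0 → (0, 8)

Vertices: (0, 0), (8, 0), (0, 8)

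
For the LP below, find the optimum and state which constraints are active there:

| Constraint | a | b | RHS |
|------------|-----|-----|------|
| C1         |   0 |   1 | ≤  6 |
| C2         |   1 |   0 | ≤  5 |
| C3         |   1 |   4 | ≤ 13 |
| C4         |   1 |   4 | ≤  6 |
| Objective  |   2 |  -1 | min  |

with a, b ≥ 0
Optimal: a = 0, b = 1.5
Binding: C4, a ≥ 0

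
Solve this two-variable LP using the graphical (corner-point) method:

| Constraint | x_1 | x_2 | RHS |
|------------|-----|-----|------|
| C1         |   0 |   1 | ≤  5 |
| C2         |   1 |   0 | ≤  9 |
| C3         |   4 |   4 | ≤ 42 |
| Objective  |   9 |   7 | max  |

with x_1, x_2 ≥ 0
Each vertex is the intersection of two constraint boundaries that also satisfies all remaining constraints:
  x_1 = 0 and x_2 = 0 → (0, 0)
  x_1 = 9 and x_2 = 0 → (9, 0)
  x_1 = 9 and 4x_1 + 4x_2 = 42 → (9, 1.5)
  x_2 = 5 and 4x_1 + 4x_2 = 42 → (5.5, 5)
  x_2 = 5 and x_1 = 0 → (0, 5)

Evaluating z = 9x_1 + 7x_2 at each vertex:
  (0, 0): z = 0
  (9, 0): z = 81
  (9, 1.5): z = 91.5
  (5.5, 5): z = 84.5
  (0, 5): z = 35

The maximum is at (9, 1.5) with z = 91.5.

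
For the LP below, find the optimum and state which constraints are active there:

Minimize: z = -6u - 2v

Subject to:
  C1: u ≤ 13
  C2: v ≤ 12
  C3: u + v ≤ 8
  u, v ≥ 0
Optimal: u = 8, v = 0
Slack at optimum:
  C1: slack = 5
  C2: slack = 12
  C3: slack = 0 (binding)
  u ≥ 0: u = 8
  v ≥ 0: v = 0 (binding)
Binding constraints: C3, v ≥ 0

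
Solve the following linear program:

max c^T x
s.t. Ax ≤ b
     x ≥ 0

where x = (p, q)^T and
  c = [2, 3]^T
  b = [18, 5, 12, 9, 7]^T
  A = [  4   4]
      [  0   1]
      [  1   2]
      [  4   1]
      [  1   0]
Each vertex is the intersection of two constraint boundaries that also satisfies all remaining constraints:
  p = 0 and q = 0 → (0, 0)
  4p + q = 9 and q = 0 → (2.25, 0)
  4p + 4q = 18 and 4p + q = 9 → (1.5, 3)
  4p + 4q = 18 and p = 0 → (0, 4.5)

Evaluating z = 2p + 3q at each vertex:
  (0, 0): z = 0
  (2.25, 0): z = 4.5
  (1.5, 3): z = 12
  (0, 4.5): z = 13.5

The maximum is at (0, 4.5) with z = 13.5.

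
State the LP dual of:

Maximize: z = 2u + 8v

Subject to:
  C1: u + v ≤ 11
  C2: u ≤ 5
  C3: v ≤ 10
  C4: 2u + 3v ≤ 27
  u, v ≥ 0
Minimize: z = 11y1 + 5y2 + 10y3 + 27y4

Subject to:
  C1: -y1 - y2 - 2y4 ≤ -2
  C2: -y1 - y3 - 3y4 ≤ -8
  y1, y2, y3, y4 ≥ 0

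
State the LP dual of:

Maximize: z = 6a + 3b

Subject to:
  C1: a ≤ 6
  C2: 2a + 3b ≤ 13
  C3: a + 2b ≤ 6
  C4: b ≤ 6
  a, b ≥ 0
Minimize: z = 6y1 + 13y2 + 6y3 + 6y4

Subject to:
  C1: -y1 - 2y2 - y3 ≤ -6
  C2: -3y2 - 2y3 - y4 ≤ -3
  y1, y2, y3, y4 ≥ 0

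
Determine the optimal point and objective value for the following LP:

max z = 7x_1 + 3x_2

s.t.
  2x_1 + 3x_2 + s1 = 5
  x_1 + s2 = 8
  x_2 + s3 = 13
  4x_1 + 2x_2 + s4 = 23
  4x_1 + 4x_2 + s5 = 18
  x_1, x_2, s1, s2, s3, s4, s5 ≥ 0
Each vertex is the intersection of two constraint boundaries that also satisfies all remaining constraints:
  x_1 = 0 and x_2 = 0 → (0, 0)
  2x_1 + 3x_2 = 5 and x_2 = 0 → (2.5, 0)
  2x_1 + 3x_2 = 5 and x_1 = 0 → (0, 1.667)

Evaluating z = 7x_1 + 3x_2 at each vertex:
  (0, 0): z = 0
  (2.5, 0): z = 17.5
  (0, 1.667): z = 5

The maximum is at (2.5, 0) with z = 17.5.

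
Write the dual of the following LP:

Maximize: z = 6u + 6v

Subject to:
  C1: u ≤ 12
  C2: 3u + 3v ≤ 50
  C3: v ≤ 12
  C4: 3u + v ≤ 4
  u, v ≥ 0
Minimize: z = 12y1 + 50y2 + 12y3 + 4y4

Subject to:
  C1: -y1 - 3y2 - 3y4 ≤ -6
  C2: -3y2 - y3 - y4 ≤ -6
  y1, y2, y3, y4 ≥ 0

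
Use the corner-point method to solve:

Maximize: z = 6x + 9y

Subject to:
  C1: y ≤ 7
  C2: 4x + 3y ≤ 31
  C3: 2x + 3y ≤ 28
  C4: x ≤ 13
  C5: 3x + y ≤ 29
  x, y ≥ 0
Each vertex is the intersection of two constraint boundaries that also satisfies all remaining constraints:
  x = 0 and y = 0 → (0, 0)
  4x + 3y = 31 and y = 0 → (7.75, 0)
  y = 7 and 4x + 3y = 31 → (2.5, 7)
  y = 7 and x = 0 → (0, 7)

Evaluating z = 6x + 9y at each vertex:
  (0, 0): z = 0
  (7.75, 0): z = 46.5
  (2.5, 7): z = 78
  (0, 7): z = 63

The maximum is at (2.5, 7) with z = 78.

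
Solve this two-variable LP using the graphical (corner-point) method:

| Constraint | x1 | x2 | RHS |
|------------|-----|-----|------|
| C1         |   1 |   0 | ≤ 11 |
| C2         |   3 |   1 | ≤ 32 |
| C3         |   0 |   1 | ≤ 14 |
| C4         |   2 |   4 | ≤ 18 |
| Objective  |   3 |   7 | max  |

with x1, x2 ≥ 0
x1 = 0, x2 = 4.5, z = 31.5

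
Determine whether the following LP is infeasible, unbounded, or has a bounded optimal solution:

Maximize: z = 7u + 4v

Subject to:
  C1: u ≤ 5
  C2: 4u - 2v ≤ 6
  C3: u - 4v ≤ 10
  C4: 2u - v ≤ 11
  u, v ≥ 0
Feasible point: (0, 0) satisfies every constraint, so the LP is feasible.
Direction d = (0, 1): for each constraint row a, a·d ≤ 0 —
  (1)(0) + (0)(1) = 0 ≤ 0
  (4)(0) + (-2)(1) = -2 ≤ 0
  (1)(0) + (-4)(1) = -4 ≤ 0
  (2)(0) + (-1)(1) = -1 ≤ 0
and d ≥ 0, so (0, 0) + t·d stays feasible for every t ≥ 0. Along this ray z = 7u + 4v changes by 4 per unit t, so z → +∞.

Unbounded — the objective can increase without bound over the feasible region.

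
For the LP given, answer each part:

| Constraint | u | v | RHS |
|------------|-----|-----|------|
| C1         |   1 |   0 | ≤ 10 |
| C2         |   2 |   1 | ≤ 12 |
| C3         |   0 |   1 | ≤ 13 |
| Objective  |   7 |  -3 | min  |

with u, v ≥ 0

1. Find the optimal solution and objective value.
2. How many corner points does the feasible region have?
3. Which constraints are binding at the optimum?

1. u = 0, v = 12, z = -36
2. 3
3. C2, u ≥ 0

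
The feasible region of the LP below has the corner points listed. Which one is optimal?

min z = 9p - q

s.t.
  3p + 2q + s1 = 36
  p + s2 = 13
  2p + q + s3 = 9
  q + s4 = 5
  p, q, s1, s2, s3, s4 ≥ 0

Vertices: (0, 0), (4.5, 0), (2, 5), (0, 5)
Evaluating z = 9p - q at each vertex:
  (0, 0): z = 0
  (4.5, 0): z = 40.5
  (2, 5): z = 13
  (0, 5): z = -5

The smallest value is z = -5, attained at (0, 5).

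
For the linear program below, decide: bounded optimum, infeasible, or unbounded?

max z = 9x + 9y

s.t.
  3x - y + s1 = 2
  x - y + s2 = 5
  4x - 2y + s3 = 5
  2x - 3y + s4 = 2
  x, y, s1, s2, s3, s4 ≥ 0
Feasible point: (0, 0) satisfies every constraint, so the LP is feasible.
Direction d = (0, 1): for each constraint row a, a·d ≤ 0 —
  (3)(0) + (-1)(1) = -1 ≤ 0
  (1)(0) + (-1)(1) = -1 ≤ 0
  (4)(0) + (-2)(1) = -2 ≤ 0
  (2)(0) + (-3)(1) = -3 ≤ 0
and d ≥ 0, so (0, 0) + t·d stays feasible for every t ≥ 0. Along this ray z = 9x + 9y changes by 9 per unit t, so z → +∞.

The LP is unbounded; z can be made arbitrarily large.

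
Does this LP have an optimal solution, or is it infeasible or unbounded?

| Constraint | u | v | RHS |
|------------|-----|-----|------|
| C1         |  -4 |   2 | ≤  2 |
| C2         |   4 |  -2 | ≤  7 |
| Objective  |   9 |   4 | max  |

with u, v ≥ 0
Feasible point: (0, 0) satisfies every constraint, so the LP is feasible.
Direction d = (1, 2): for each constraint row a, a·d ≤ 0 —
  (-4)(1) + (2)(2) = 0 ≤ 0
  (4)(1) + (-2)(2) = 0 ≤ 0
and d ≥ 0, so (0, 0) + t·d stays feasible for every t ≥ 0. Along this ray z = 9u + 4v changes by 17 per unit t, so z → +∞.

Unbounded — the objective can increase without bound over the feasible region.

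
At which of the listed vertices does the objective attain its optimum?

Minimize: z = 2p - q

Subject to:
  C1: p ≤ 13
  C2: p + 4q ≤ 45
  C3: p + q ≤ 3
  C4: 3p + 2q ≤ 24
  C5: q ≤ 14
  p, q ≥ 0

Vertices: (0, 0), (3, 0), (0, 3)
(0, 3) with z = -3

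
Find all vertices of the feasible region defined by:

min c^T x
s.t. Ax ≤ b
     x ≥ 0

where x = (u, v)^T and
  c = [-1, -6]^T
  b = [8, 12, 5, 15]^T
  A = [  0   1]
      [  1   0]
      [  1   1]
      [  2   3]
Each vertex is the intersection of two constraint boundaries that also satisfies all remaining constraints:
  u = 0 and v = 0 → (0, 0)
  u + v = 5 and v = 0 → (5, 0)
  u + v = 5 and 2u + 3v = 15 → (0, 5)

Vertices: (0, 0), (5, 0), (0, 5)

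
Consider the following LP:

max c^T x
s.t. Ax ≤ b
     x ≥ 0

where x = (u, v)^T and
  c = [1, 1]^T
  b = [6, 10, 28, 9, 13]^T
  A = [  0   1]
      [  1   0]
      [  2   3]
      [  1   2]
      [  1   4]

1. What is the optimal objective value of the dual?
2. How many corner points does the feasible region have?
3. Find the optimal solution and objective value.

1. 9 (by strong duality, equal to the primal optimum)
2. 4
3. u = 9, v = 0, z = 9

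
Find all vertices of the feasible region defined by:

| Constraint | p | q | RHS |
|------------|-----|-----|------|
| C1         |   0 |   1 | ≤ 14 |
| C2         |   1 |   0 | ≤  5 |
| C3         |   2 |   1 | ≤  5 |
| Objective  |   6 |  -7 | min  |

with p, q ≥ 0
Each vertex is the intersection of two constraint boundaries that also satisfies all remaining constraints:
  p = 0 and q = 0 → (0, 0)
  2p + q = 5 and q = 0 → (2.5, 0)
  2p + q = 5 and p = 0 → (0, 5)

Vertices: (0, 0), (2.5, 0), (0, 5)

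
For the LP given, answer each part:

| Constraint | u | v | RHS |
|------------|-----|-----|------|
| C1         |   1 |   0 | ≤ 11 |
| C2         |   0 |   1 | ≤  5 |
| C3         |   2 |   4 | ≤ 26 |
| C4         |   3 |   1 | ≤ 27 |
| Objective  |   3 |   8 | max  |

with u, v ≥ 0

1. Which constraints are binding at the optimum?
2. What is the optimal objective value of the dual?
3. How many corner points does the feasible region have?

1. C2, C3
2. 49 (by strong duality, equal to the primal optimum)
3. 5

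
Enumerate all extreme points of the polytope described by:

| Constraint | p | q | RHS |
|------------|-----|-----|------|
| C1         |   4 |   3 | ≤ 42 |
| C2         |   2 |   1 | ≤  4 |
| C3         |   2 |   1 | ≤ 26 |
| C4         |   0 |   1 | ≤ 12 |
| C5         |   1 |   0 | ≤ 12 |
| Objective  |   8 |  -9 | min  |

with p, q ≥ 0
Each vertex is the intersection of two constraint boundaries that also satisfies all remaining constraints:
  p = 0 and q = 0 → (0, 0)
  2p + q = 4 and q = 0 → (2, 0)
  2p + q = 4 and p = 0 → (0, 4)

Vertices: (0, 0), (2, 0), (0, 4)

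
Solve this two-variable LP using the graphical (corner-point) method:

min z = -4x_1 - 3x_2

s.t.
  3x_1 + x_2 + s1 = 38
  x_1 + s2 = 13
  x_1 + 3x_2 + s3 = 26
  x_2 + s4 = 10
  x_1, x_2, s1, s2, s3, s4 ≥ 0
x_1 = 11, x_2 = 5, z = -59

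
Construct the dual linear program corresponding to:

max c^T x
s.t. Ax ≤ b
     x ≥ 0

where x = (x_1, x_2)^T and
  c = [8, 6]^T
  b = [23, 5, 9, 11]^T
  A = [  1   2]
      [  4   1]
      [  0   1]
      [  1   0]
Minimize: z = 23y1 + 5y2 + 9y3 + 11y4

Subject to:
  C1: -y1 - 4y2 - y4 ≤ -8
  C2: -2y1 - y2 - y3 ≤ -6
  y1, y2, y3, y4 ≥ 0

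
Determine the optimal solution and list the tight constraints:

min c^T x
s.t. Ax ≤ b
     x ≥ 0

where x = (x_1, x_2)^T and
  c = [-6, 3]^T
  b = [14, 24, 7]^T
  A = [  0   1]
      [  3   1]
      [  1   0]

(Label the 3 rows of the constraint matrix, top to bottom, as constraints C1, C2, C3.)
Optimal: x_1 = 7, x_2 = 0
Slack at optimum:
  C1: slack = 14
  C2: slack = 3
  C3: slack = 0 (binding)
  x_1 ≥ 0: x_1 = 7
  x_2 ≥ 0: x_2 = 0 (binding)
Binding constraints: C3, x_2 ≥ 0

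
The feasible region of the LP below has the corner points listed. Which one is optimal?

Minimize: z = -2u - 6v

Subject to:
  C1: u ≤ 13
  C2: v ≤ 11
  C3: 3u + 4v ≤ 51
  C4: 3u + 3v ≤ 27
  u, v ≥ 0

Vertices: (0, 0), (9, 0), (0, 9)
Evaluating z = -2u - 6v at each vertex:
  (0, 0): z = 0
  (9, 0): z = -18
  (0, 9): z = -54

The smallest value is z = -54, attained at (0, 9).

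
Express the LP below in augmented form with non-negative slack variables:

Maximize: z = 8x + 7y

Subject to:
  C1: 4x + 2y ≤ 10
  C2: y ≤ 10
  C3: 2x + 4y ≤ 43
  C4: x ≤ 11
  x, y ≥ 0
max z = 8x + 7y

s.t.
  4x + 2y + s1 = 10
  y + s2 = 10
  2x + 4y + s3 = 43
  x + s4 = 11
  x, y, s1, s2, s3, s4 ≥ 0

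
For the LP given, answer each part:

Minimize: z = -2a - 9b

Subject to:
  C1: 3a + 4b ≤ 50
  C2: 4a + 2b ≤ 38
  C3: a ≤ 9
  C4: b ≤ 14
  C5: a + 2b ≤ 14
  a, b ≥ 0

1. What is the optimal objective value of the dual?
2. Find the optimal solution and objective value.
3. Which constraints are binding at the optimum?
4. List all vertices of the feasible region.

1. -63 (by strong duality, equal to the primal optimum)
2. a = 0, b = 7, z = -63
3. C5, a ≥ 0
4. (0, 0), (9, 0), (9, 1), (8, 3), (0, 7)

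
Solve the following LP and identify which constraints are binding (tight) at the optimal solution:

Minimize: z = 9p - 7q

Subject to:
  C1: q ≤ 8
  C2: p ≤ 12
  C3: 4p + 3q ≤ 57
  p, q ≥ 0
Optimal: p = 0, q = 8
Slack at optimum:
  C1: slack = 0 (binding)
  C2: slack = 12
  C3: slack = 33
  p ≥ 0: p = 0 (binding)
  q ≥ 0: q = 8
Binding constraints: C1, p ≥ 0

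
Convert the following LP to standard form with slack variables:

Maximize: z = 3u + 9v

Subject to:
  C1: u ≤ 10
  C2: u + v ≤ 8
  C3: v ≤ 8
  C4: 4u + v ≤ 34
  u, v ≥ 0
max z = 3u + 9v

s.t.
  u + s1 = 10
  u + v + s2 = 8
  v + s3 = 8
  4u + v + s4 = 34
  u, v, s1, s2, s3, s4 ≥ 0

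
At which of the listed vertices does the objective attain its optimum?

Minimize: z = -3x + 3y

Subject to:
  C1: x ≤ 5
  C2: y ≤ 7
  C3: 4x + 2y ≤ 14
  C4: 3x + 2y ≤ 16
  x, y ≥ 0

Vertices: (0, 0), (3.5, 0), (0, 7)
(3.5, 0) with z = -10.5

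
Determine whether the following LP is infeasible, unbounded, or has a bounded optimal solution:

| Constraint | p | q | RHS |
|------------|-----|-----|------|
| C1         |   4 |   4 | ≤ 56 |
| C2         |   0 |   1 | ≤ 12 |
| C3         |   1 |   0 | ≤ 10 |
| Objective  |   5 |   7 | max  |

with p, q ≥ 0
The point (2, 12) satisfies every constraint, so the LP is feasible; the constraints give p ≤ 10 and q ≤ 12, which with p, q ≥ 0 keep the feasible region inside a bounded box. A feasible, bounded LP attains a finite optimum at a vertex.

Evaluating z = 5p + 7q at each vertex:
  (0, 0): z = 0
  (10, 0): z = 50
  (10, 4): z = 78
  (2, 12): z = 94
  (0, 12): z = 84

Bounded optimum: z* = 94 at (2, 12).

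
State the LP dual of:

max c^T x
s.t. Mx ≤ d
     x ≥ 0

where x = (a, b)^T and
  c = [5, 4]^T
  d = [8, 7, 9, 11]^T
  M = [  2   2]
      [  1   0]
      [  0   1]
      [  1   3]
Minimize: z = 8y1 + 7y2 + 9y3 + 11y4

Subject to:
  C1: -2y1 - y2 - y4 ≤ -5
  C2: -2y1 - y3 - 3y4 ≤ -4
  y1, y2, y3, y4 ≥ 0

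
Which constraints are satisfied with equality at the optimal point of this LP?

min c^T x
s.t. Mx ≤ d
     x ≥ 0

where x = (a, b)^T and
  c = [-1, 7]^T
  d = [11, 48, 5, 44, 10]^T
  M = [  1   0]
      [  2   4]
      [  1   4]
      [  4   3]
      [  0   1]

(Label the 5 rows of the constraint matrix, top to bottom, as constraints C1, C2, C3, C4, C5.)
Optimal: a = 5, b = 0
Binding: C3, b ≥ 0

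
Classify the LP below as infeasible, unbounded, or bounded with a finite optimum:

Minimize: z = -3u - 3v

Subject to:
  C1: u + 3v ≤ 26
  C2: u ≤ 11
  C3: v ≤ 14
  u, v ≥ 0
The point (11, 5) satisfies every constraint, so the LP is feasible; the constraints give u ≤ 11 and v ≤ 14, which with u, v ≥ 0 keep the feasible region inside a bounded box. A feasible, bounded LP attains a finite optimum at a vertex.

The LP has an optimal solution: (11, 5) with z = -48.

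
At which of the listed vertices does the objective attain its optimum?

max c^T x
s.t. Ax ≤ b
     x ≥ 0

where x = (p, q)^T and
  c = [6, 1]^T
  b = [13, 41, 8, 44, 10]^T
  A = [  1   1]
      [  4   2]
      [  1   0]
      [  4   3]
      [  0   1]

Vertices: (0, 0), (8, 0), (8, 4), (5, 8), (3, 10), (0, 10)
(8, 4) with z = 52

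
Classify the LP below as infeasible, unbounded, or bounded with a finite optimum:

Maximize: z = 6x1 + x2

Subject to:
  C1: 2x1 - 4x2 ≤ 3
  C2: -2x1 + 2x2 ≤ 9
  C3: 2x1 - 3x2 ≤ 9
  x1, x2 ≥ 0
Feasible point: (0, 0) satisfies every constraint, so the LP is feasible.
Direction d = (1, 1): for each constraint row a, a·d ≤ 0 —
  (2)(1) + (-4)(1) = -2 ≤ 0
  (-2)(1) + (2)(1) = 0 ≤ 0
  (2)(1) + (-3)(1) = -1 ≤ 0
and d ≥ 0, so (0, 0) + t·d stays feasible for every t ≥ 0. Along this ray z = 6x1 + x2 changes by 7 per unit t, so z → +∞.

Unbounded — the objective can increase without bound over the feasible region.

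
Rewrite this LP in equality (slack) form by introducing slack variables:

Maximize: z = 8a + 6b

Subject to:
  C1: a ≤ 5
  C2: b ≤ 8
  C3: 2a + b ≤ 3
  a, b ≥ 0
max z = 8a + 6b

s.t.
  a + s1 = 5
  b + s2 = 8
  2a + b + s3 = 3
  a, b, s1, s2, s3 ≥ 0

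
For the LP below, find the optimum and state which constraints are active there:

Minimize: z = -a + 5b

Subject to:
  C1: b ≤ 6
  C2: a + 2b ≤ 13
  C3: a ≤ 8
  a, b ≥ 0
Optimal: a = 8, b = 0
Binding: C3, b ≥ 0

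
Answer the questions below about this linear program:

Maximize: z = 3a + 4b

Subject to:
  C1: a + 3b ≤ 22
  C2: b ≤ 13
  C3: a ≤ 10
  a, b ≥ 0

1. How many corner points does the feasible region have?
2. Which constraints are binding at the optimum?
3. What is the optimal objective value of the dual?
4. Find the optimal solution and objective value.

1. 4
2. C1, C3
3. 46 (by strong duality, equal to the primal optimum)
4. a = 10, b = 4, z = 46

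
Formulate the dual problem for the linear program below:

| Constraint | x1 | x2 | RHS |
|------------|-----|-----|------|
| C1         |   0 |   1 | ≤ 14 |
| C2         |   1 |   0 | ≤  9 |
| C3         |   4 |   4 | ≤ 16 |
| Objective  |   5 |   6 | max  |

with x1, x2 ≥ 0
Minimize: z = 14y1 + 9y2 + 16y3

Subject to:
  C1: -y2 - 4y3 ≤ -5
  C2: -y1 - 4y3 ≤ -6
  y1, y2, y3 ≥ 0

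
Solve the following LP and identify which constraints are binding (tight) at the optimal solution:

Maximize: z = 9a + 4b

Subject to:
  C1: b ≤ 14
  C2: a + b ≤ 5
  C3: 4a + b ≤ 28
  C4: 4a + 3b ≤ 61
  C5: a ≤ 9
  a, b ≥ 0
Optimal: a = 5, b = 0
Binding: C2, b ≥ 0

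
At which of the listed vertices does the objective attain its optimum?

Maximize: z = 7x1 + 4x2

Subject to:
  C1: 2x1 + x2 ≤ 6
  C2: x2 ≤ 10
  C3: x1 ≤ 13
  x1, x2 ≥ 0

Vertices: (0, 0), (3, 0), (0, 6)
Evaluating z = 7x1 + 4x2 at each vertex:
  (0, 0): z = 0
  (3, 0): z = 21
  (0, 6): z = 24

The largest value is z = 24, attained at (0, 6).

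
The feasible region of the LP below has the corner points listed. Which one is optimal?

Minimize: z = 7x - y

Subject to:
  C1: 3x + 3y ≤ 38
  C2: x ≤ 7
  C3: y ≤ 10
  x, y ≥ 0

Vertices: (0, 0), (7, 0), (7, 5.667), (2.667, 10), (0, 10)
Evaluating z = 7x - y at each vertex:
  (0, 0): z = 0
  (7, 0): z = 49
  (7, 5.667): z = 43.33
  (2.667, 10): z = 8.667
  (0, 10): z = -10

The smallest value is z = -10, attained at (0, 10).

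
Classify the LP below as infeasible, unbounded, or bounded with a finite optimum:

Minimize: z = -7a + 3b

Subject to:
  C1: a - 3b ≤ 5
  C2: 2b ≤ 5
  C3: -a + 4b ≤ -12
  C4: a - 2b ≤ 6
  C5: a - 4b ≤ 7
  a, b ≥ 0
C5 requires a - 4b ≤ 7, while C3 (-a + 4b ≤ -12) is equivalent to a - 4b ≥ 12. Together they would need 12 ≤ a - 4b ≤ 7, which is impossible since 12 > 7. No point satisfies all constraints.

Infeasible — the constraint set is empty.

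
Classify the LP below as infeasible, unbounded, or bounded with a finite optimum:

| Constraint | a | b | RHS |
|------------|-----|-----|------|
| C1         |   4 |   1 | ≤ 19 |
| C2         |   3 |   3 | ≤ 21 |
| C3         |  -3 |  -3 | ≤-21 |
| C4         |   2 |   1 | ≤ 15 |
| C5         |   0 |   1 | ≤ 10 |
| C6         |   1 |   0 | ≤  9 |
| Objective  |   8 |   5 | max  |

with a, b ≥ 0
The point (4, 3) satisfies every constraint, so the LP is feasible; the constraints give a ≤ 9 and b ≤ 10, which with a, b ≥ 0 keep the feasible region inside a bounded box. A feasible, bounded LP attains a finite optimum at a vertex.

Evaluating z = 8a + 5b at each vertex:
  (4, 3): z = 47
  (0, 7): z = 35

The LP has an optimal solution: (4, 3) with z = 47.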